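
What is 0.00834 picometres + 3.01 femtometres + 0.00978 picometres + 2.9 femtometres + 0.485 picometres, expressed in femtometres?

In femtometres:
  0.00834 picometres = 0.00834 × 10^3 femtometres = 8.34
  3.01 femtometres → 3.01
  0.00978 picometres = 0.00978 × 10^3 femtometres = 9.78
  2.9 femtometres → 2.9
  0.485 picometres = 0.485 × 10^3 femtometres = 485
Sum: 8.34 + 3.01 + 9.78 + 2.9 + 485 = 509.03

509.03 femtometres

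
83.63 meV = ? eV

milli = 10^-3, (no prefix) = 10^0; factor is 10^-3.
83.63 × 10^-3 = 0.08363

0.08363 eV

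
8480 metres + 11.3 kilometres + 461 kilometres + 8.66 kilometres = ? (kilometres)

489.44 kilometres

In kilometres:
  8480 metres = 8480e-3 kilometres = 8.48
  11.3 kilometres → 11.3
  461 kilometres → 461
  8.66 kilometres → 8.66
Sum: 8.48 + 11.3 + 461 + 8.66 = 489.44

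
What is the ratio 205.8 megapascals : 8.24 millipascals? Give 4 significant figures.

(205.8 × 10⁶) / (8.24 × 10⁻³) = 24.976 × 10⁹

24980000000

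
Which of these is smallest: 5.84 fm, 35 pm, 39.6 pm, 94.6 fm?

5.84 fm

5.84 fm = 0.00000000000000584 m
35 pm = 0.000000000035 m
39.6 pm = 0.0000000000396 m
94.6 fm = 0.0000000000000946 m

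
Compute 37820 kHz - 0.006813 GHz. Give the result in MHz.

In MHz:
  37820 kHz = 37820 × 10⁻³ MHz = 37.82
  0.006813 GHz = 0.006813 × 10³ MHz = 6.813
Difference: 37.82 - 6.813 = 31.007

31.007 MHz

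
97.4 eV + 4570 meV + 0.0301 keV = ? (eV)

In eV:
  97.4 eV → 97.4
  4570 meV = 4570 × 10^-3 eV = 4.57
  0.0301 keV = 0.0301 × 10^3 eV = 30.1
Sum: 97.4 + 4.57 + 30.1 = 132.07

132.07 eV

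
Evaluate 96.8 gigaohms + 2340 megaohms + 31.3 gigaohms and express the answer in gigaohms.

130.44 gigaohms

In gigaohms:
  96.8 gigaohms → 96.8
  2340 megaohms = 2340 × 10^-3 gigaohms = 2.34
  31.3 gigaohms → 31.3
Sum: 96.8 + 2.34 + 31.3 = 130.44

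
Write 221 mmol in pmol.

milli = 10⁻³, pico = 10⁻¹²; factor is 10⁹.
221 × 10⁹ = 221000000000

221000000000 pmol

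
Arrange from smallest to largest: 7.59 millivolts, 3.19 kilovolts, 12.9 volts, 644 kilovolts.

7.59 millivolts < 12.9 volts < 3.19 kilovolts < 644 kilovolts

7.59 millivolts = 0.00759 volts
3.19 kilovolts = 3190 volts
12.9 volts = 12.9 volts
644 kilovolts = 644000 volts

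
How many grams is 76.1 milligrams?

0.0761 grams

milli = 10^-3, (no prefix) = 10^0; factor is 10^-3.
76.1 × 10^-3 = 0.0761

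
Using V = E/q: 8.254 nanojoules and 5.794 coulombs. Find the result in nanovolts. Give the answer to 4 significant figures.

(8.254 × 10⁻⁹) / (5.794) = 1.42458 × 10⁻⁹ V

1.425 nanovolts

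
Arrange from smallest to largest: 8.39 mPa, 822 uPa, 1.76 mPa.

822 uPa < 1.76 mPa < 8.39 mPa

8.39 mPa = 0.00839 Pa
822 uPa = 0.000822 Pa
1.76 mPa = 0.00176 Pa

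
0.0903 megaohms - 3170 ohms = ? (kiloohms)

87.13 kiloohms

In kiloohms:
  0.0903 megaohms = 0.0903e3 kiloohms = 90.3
  3170 ohms = 3170e-3 kiloohms = 3.17
Difference: 90.3 - 3.17 = 87.13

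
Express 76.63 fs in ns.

0.00007663 ns

femto = 10⁻¹⁵, nano = 10⁻⁹; factor is 10⁻⁶.
76.63 × 10⁻⁶ = 0.00007663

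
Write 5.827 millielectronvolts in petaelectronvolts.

milli = 10⁻³, peta = 10¹⁵; factor is 10⁻¹⁸.
5.827 × 10⁻¹⁸ = 0.000000000000000005827

0.000000000000000005827 petaelectronvolts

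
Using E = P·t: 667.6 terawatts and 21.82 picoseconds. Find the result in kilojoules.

14.567032 kilojoules

667.6 × 10¹² × 21.82 × 10⁻¹² = 14567.032 J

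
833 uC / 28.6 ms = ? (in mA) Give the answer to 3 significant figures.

(833 × 10^-6) / (28.6 × 10^-3) = 29.126 × 10^-3 A

29.1 mA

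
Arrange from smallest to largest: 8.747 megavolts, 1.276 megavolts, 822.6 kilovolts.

8.747 megavolts = 8747000 volts
1.276 megavolts = 1276000 volts
822.6 kilovolts = 822600 volts

822.6 kilovolts < 1.276 megavolts < 8.747 megavolts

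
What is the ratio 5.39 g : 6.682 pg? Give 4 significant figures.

(5.39) / (6.682 × 10⁻¹²) = 0.80664 × 10¹²

806600000000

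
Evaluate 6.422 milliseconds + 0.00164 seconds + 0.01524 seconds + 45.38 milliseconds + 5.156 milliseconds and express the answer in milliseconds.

73.838 milliseconds

In milliseconds:
  6.422 milliseconds → 6.422
  0.00164 seconds = 0.00164 × 10³ milliseconds = 1.64
  0.01524 seconds = 0.01524 × 10³ milliseconds = 15.24
  45.38 milliseconds → 45.38
  5.156 milliseconds → 5.156
Sum: 6.422 + 1.64 + 15.24 + 45.38 + 5.156 = 73.838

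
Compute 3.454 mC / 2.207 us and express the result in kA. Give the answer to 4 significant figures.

1.565 kA

(3.454 × 10⁻³) / (2.207 × 10⁻⁶) = 1.56502 × 10³ A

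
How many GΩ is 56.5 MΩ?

mega = 10⁶, giga = 10⁹; factor is 10⁻³.
56.5 × 10⁻³ = 0.0565

0.0565 GΩ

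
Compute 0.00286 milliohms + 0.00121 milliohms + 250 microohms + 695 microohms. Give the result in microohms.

949.07 microohms

In microohms:
  0.00286 milliohms = 0.00286 × 10^3 microohms = 2.86
  0.00121 milliohms = 0.00121 × 10^3 microohms = 1.21
  250 microohms → 250
  695 microohms → 695
Sum: 2.86 + 1.21 + 250 + 695 = 949.07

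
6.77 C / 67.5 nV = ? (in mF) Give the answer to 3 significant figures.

(6.77) / (67.5 × 10^-9) = 0.1003 × 10^9 F

100000000000 mF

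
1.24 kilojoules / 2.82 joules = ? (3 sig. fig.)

(1.24e3) / (2.82) = 0.4397e3

440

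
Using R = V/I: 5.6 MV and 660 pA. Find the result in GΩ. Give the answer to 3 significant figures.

8480000 GΩ

(5.6 × 10^6) / (660 × 10^-12) = 0.0084848 × 10^18 Ω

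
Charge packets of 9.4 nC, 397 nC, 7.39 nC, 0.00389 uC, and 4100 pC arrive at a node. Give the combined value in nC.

421.78 nC

In nC:
  9.4 nC → 9.4
  397 nC → 397
  7.39 nC → 7.39
  0.00389 uC = 0.00389 × 10³ nC = 3.89
  4100 pC = 4100 × 10⁻³ nC = 4.1
Sum: 9.4 + 397 + 7.39 + 3.89 + 4.1 = 421.78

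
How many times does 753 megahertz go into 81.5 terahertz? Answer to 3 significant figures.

108000

(81.5e12) / (753e6) = 0.1082e6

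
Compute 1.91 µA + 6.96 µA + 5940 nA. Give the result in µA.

14.81 µA

In µA:
  1.91 µA → 1.91
  6.96 µA → 6.96
  5940 nA = 5940e-3 µA = 5.94
Sum: 1.91 + 6.96 + 5.94 = 14.81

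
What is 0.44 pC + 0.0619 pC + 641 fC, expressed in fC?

1142.9 fC

In fC:
  0.44 pC = 0.44e3 fC = 440
  0.0619 pC = 0.0619e3 fC = 61.9
  641 fC → 641
Sum: 440 + 61.9 + 641 = 1142.9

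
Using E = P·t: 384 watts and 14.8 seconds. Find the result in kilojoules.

5.6832 kilojoules

384 × 14.8 = 5683.2 J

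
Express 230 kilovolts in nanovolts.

kilo = 10^3, nano = 10^-9; factor is 10^12.
230 × 10^12 = 230000000000000

230000000000000 nanovolts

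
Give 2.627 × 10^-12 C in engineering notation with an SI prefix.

2.627 pC

= 2.627 × 10^-12 C; 10^-12 is pico.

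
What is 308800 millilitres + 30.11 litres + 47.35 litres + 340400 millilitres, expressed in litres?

726.66 litres

In litres:
  308800 millilitres = 308800 × 10⁻³ litres = 308.8
  30.11 litres → 30.11
  47.35 litres → 47.35
  340400 millilitres = 340400 × 10⁻³ litres = 340.4
Sum: 308.8 + 30.11 + 47.35 + 340.4 = 726.66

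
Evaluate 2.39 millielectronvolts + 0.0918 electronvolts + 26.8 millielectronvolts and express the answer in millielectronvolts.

In millielectronvolts:
  2.39 millielectronvolts → 2.39
  0.0918 electronvolts = 0.0918 × 10^3 millielectronvolts = 91.8
  26.8 millielectronvolts → 26.8
Sum: 2.39 + 91.8 + 26.8 = 120.99

120.99 millielectronvolts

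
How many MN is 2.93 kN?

0.00293 MN

kilo = 1e3, mega = 1e6; factor is 1e-3.
2.93 × 1e-3 = 0.00293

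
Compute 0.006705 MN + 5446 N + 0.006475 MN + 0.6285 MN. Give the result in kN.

In kN:
  0.006705 MN = 0.006705e3 kN = 6.705
  5446 N = 5446e-3 kN = 5.446
  0.006475 MN = 0.006475e3 kN = 6.475
  0.6285 MN = 0.6285e3 kN = 628.5
Sum: 6.705 + 5.446 + 6.475 + 628.5 = 647.126

647.126 kN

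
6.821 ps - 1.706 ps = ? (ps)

5.115 ps

In ps:
  6.821 ps → 6.821
  1.706 ps → 1.706
Difference: 6.821 - 1.706 = 5.115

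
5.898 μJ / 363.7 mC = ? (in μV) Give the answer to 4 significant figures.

(5.898e-6) / (363.7e-3) = 0.0162167e-3 V

16.22 μV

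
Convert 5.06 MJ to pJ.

mega = 10⁶, pico = 10⁻¹²; factor is 10¹⁸.
5.06 × 10¹⁸ = 5060000000000000000

5060000000000000000 pJ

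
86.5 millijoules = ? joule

milli = 10⁻³, (no prefix) = 10⁰; factor is 10⁻³.
86.5 × 10⁻³ = 0.0865

0.0865 joules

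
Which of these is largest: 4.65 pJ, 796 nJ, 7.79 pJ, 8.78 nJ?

796 nJ

4.65 pJ = 0.00000000000465 J
796 nJ = 0.000000796 J
7.79 pJ = 0.00000000000779 J
8.78 nJ = 0.00000000878 J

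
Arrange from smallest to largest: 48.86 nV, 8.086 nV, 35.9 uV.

48.86 nV = 0.00000004886 V
8.086 nV = 0.000000008086 V
35.9 uV = 0.0000359 V

8.086 nV < 48.86 nV < 35.9 uV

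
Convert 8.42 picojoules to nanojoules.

0.00842 nanojoules

pico = 10⁻¹², nano = 10⁻⁹; factor is 10⁻³.
8.42 × 10⁻³ = 0.00842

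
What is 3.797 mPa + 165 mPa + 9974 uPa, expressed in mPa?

178.771 mPa

In mPa:
  3.797 mPa → 3.797
  165 mPa → 165
  9974 uPa = 9974 × 10⁻³ mPa = 9.974
Sum: 3.797 + 165 + 9.974 = 178.771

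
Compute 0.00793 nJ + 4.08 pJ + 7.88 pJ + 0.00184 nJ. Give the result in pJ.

In pJ:
  0.00793 nJ = 0.00793 × 10³ pJ = 7.93
  4.08 pJ → 4.08
  7.88 pJ → 7.88
  0.00184 nJ = 0.00184 × 10³ pJ = 1.84
Sum: 7.93 + 4.08 + 7.88 + 1.84 = 21.73

21.73 pJ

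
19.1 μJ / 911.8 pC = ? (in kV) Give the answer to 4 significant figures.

(19.1 × 10⁻⁶) / (911.8 × 10⁻¹²) = 0.0209476 × 10⁶ V

20.95 kV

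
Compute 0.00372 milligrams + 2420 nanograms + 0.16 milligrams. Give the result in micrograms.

In micrograms:
  0.00372 milligrams = 0.00372 × 10³ micrograms = 3.72
  2420 nanograms = 2420 × 10⁻³ micrograms = 2.42
  0.16 milligrams = 0.16 × 10³ micrograms = 160
Sum: 3.72 + 2.42 + 160 = 166.14

166.14 micrograms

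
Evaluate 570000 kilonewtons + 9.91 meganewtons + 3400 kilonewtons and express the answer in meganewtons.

583.31 meganewtons

In meganewtons:
  570000 kilonewtons = 570000 × 10⁻³ meganewtons = 570
  9.91 meganewtons → 9.91
  3400 kilonewtons = 3400 × 10⁻³ meganewtons = 3.4
Sum: 570 + 9.91 + 3.4 = 583.31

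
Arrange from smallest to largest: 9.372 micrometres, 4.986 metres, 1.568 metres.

9.372 micrometres = 0.000009372 metres
4.986 metres = 4.986 metres
1.568 metres = 1.568 metres

9.372 micrometres < 1.568 metres < 4.986 metres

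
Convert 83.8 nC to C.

0.0000000838 C

nano = 1e-9, (no prefix) = 1e0; factor is 1e-9.
83.8 × 1e-9 = 0.0000000838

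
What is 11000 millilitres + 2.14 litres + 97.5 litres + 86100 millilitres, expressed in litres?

196.74 litres

In litres:
  11000 millilitres = 11000e-3 litres = 11
  2.14 litres → 2.14
  97.5 litres → 97.5
  86100 millilitres = 86100e-3 litres = 86.1
Sum: 11 + 2.14 + 97.5 + 86.1 = 196.74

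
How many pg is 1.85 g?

(no prefix) = 10^0, pico = 10^-12; factor is 10^12.
1.85 × 10^12 = 1850000000000

1850000000000 pg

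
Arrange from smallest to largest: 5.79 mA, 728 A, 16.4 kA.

5.79 mA = 0.00579 A
728 A = 728 A
16.4 kA = 16400 A

5.79 mA < 728 A < 16.4 kA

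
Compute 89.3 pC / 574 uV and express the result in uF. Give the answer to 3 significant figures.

0.156 uF

(89.3e-12) / (574e-6) = 0.15557e-6 F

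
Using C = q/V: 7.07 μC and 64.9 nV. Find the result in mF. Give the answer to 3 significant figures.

109000 mF

(7.07e-6) / (64.9e-9) = 0.10894e3 F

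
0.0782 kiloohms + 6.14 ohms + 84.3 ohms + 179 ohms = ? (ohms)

347.64 ohms

In ohms:
  0.0782 kiloohms = 0.0782 × 10³ ohms = 78.2
  6.14 ohms → 6.14
  84.3 ohms → 84.3
  179 ohms → 179
Sum: 78.2 + 6.14 + 84.3 + 179 = 347.64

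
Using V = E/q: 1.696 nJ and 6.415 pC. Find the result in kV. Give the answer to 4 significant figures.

0.2644 kV

(1.696 × 10^-9) / (6.415 × 10^-12) = 0.26438 × 10^3 V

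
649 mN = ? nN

milli = 10^-3, nano = 10^-9; factor is 10^6.
649 × 10^6 = 649000000

649000000 nN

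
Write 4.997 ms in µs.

4997 µs

milli = 10⁻³, micro = 10⁻⁶; factor is 10³.
4.997 × 10³ = 4997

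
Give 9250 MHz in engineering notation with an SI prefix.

9.25 GHz

= 9.25 × 10^9 Hz; 10^9 is giga.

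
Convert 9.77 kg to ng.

kilo = 10³, nano = 10⁻⁹; factor is 10¹².
9.77 × 10¹² = 9770000000000

9770000000000 ng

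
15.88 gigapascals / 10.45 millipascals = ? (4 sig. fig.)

(15.88e9) / (10.45e-3) = 1.5196e12

1520000000000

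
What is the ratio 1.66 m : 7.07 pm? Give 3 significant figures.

235000000000

(1.66) / (7.07 × 10⁻¹²) = 0.2348 × 10¹²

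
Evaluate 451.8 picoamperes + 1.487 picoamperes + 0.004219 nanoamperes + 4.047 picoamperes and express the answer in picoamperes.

461.553 picoamperes

In picoamperes:
  451.8 picoamperes → 451.8
  1.487 picoamperes → 1.487
  0.004219 nanoamperes = 0.004219 × 10³ picoamperes = 4.219
  4.047 picoamperes → 4.047
Sum: 451.8 + 1.487 + 4.219 + 4.047 = 461.553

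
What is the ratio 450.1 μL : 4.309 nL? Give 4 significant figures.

(450.1e-6) / (4.309e-9) = 104.46e3

104500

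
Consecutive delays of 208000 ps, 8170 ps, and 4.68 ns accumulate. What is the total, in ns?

In ns:
  208000 ps = 208000e-3 ns = 208
  8170 ps = 8170e-3 ns = 8.17
  4.68 ns → 4.68
Sum: 208 + 8.17 + 4.68 = 220.85

220.85 ns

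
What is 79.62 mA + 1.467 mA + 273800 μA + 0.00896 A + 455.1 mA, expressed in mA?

818.947 mA

In mA:
  79.62 mA → 79.62
  1.467 mA → 1.467
  273800 μA = 273800 × 10^-3 mA = 273.8
  0.00896 A = 0.00896 × 10^3 mA = 8.96
  455.1 mA → 455.1
Sum: 79.62 + 1.467 + 273.8 + 8.96 + 455.1 = 818.947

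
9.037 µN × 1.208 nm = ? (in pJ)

0.010916696 pJ

9.037 × 10⁻⁶ × 1.208 × 10⁻⁹ = 10.916696 × 10⁻¹⁵ J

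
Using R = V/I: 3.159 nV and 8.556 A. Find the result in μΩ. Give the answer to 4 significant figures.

0.0003692 μΩ

(3.159e-9) / (8.556) = 0.369215e-9 Ω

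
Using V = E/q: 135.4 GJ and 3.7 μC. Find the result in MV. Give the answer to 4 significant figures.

36590000000 MV

(135.4 × 10⁹) / (3.7 × 10⁻⁶) = 36.5946 × 10¹⁵ V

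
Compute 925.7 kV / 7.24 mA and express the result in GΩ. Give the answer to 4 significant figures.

(925.7e3) / (7.24e-3) = 127.859e6 Ω

0.1279 GΩ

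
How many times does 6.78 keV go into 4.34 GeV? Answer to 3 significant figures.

640000

(4.34 × 10⁹) / (6.78 × 10³) = 0.6401 × 10⁶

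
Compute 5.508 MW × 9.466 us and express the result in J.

52.138728 J

5.508 × 10⁶ × 9.466 × 10⁻⁶ = 52.138728 J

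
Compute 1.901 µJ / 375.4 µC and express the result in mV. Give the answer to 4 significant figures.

(1.901 × 10⁻⁶) / (375.4 × 10⁻⁶) = 0.00506393 V

5.064 mV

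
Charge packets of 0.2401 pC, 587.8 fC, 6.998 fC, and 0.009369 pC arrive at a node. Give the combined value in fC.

In fC:
  0.2401 pC = 0.2401 × 10^3 fC = 240.1
  587.8 fC → 587.8
  6.998 fC → 6.998
  0.009369 pC = 0.009369 × 10^3 fC = 9.369
Sum: 240.1 + 587.8 + 6.998 + 9.369 = 844.267

844.267 fC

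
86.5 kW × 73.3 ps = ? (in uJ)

86.5e3 × 73.3e-12 = 6340.45e-9 J

6.34045 uJ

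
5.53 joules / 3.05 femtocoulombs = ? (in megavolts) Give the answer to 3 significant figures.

1810000000 megavolts

(5.53) / (3.05e-15) = 1.8131e15 V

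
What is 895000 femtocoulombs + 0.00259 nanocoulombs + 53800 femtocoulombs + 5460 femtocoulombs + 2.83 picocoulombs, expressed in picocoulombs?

In picocoulombs:
  895000 femtocoulombs = 895000 × 10⁻³ picocoulombs = 895
  0.00259 nanocoulombs = 0.00259 × 10³ picocoulombs = 2.59
  53800 femtocoulombs = 53800 × 10⁻³ picocoulombs = 53.8
  5460 femtocoulombs = 5460 × 10⁻³ picocoulombs = 5.46
  2.83 picocoulombs → 2.83
Sum: 895 + 2.59 + 53.8 + 5.46 + 2.83 = 959.68

959.68 picocoulombs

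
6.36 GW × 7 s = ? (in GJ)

6.36 × 10⁹ × 7 = 44.52 × 10⁹ J

44.52 GJ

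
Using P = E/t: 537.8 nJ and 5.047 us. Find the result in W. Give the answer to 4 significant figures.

0.1066 W

(537.8 × 10^-9) / (5.047 × 10^-6) = 106.558 × 10^-3 W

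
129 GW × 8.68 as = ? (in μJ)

1.11972 μJ

129 × 10⁹ × 8.68 × 10⁻¹⁸ = 1119.72 × 10⁻⁹ J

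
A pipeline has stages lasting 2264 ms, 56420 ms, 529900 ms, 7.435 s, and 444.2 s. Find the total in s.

In s:
  2264 ms = 2264e-3 s = 2.264
  56420 ms = 56420e-3 s = 56.42
  529900 ms = 529900e-3 s = 529.9
  7.435 s → 7.435
  444.2 s → 444.2
Sum: 2.264 + 56.42 + 529.9 + 7.435 + 444.2 = 1040.219

1040.219 s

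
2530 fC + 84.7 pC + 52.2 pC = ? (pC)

139.43 pC

In pC:
  2530 fC = 2530 × 10^-3 pC = 2.53
  84.7 pC → 84.7
  52.2 pC → 52.2
Sum: 2.53 + 84.7 + 52.2 = 139.43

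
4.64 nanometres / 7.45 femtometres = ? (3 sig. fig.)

(4.64 × 10^-9) / (7.45 × 10^-15) = 0.6228 × 10^6

623000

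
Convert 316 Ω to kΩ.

(no prefix) = 10^0, kilo = 10^3; factor is 10^-3.
316 × 10^-3 = 0.316

0.316 kΩ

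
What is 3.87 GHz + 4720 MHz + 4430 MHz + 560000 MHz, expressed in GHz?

In GHz:
  3.87 GHz → 3.87
  4720 MHz = 4720 × 10^-3 GHz = 4.72
  4430 MHz = 4430 × 10^-3 GHz = 4.43
  560000 MHz = 560000 × 10^-3 GHz = 560
Sum: 3.87 + 4.72 + 4.43 + 560 = 573.02

573.02 GHz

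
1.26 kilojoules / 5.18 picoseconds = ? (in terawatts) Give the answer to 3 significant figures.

(1.26 × 10³) / (5.18 × 10⁻¹²) = 0.24324 × 10¹⁵ W

243 terawatts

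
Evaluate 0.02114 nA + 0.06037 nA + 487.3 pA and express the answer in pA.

568.81 pA

In pA:
  0.02114 nA = 0.02114 × 10³ pA = 21.14
  0.06037 nA = 0.06037 × 10³ pA = 60.37
  487.3 pA → 487.3
Sum: 21.14 + 60.37 + 487.3 = 568.81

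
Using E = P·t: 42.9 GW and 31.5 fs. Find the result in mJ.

42.9e9 × 31.5e-15 = 1351.35e-6 J

1.35135 mJ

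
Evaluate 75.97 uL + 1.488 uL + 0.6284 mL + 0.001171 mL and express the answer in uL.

In uL:
  75.97 uL → 75.97
  1.488 uL → 1.488
  0.6284 mL = 0.6284 × 10³ uL = 628.4
  0.001171 mL = 0.001171 × 10³ uL = 1.171
Sum: 75.97 + 1.488 + 628.4 + 1.171 = 707.029

707.029 uL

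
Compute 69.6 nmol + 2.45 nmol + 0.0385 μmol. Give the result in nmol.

In nmol:
  69.6 nmol → 69.6
  2.45 nmol → 2.45
  0.0385 μmol = 0.0385 × 10^3 nmol = 38.5
Sum: 69.6 + 2.45 + 38.5 = 110.55

110.55 nmol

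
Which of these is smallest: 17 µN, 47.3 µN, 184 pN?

184 pN

17 µN = 0.000017 N
47.3 µN = 0.0000473 N
184 pN = 0.000000000184 N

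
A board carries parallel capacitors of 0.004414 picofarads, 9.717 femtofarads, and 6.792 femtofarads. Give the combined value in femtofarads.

20.923 femtofarads

In femtofarads:
  0.004414 picofarads = 0.004414 × 10³ femtofarads = 4.414
  9.717 femtofarads → 9.717
  6.792 femtofarads → 6.792
Sum: 4.414 + 9.717 + 6.792 = 20.923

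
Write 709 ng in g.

nano = 1e-9, (no prefix) = 1e0; factor is 1e-9.
709 × 1e-9 = 0.000000709

0.000000709 g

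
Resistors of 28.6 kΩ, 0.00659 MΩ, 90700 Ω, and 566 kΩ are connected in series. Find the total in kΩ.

691.89 kΩ

In kΩ:
  28.6 kΩ → 28.6
  0.00659 MΩ = 0.00659 × 10³ kΩ = 6.59
  90700 Ω = 90700 × 10⁻³ kΩ = 90.7
  566 kΩ → 566
Sum: 28.6 + 6.59 + 90.7 + 566 = 691.89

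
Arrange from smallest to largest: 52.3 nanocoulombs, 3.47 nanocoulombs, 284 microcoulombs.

3.47 nanocoulombs < 52.3 nanocoulombs < 284 microcoulombs

52.3 nanocoulombs = 0.0000000523 coulombs
3.47 nanocoulombs = 0.00000000347 coulombs
284 microcoulombs = 0.000284 coulombs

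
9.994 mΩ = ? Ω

0.009994 Ω

milli = 10⁻³, (no prefix) = 10⁰; factor is 10⁻³.
9.994 × 10⁻³ = 0.009994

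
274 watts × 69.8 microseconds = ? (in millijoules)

19.1252 millijoules

274 × 69.8e-6 = 19125.2e-6 J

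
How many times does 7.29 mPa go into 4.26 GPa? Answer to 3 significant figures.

(4.26 × 10^9) / (7.29 × 10^-3) = 0.5844 × 10^12

584000000000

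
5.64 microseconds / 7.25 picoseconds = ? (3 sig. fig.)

778000

(5.64 × 10⁻⁶) / (7.25 × 10⁻¹²) = 0.7779 × 10⁶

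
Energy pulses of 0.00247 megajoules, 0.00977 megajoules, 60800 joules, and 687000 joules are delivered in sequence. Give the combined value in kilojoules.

760.04 kilojoules

In kilojoules:
  0.00247 megajoules = 0.00247e3 kilojoules = 2.47
  0.00977 megajoules = 0.00977e3 kilojoules = 9.77
  60800 joules = 60800e-3 kilojoules = 60.8
  687000 joules = 687000e-3 kilojoules = 687
Sum: 2.47 + 9.77 + 60.8 + 687 = 760.04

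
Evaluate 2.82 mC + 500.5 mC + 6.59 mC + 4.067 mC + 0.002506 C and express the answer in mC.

516.483 mC

In mC:
  2.82 mC → 2.82
  500.5 mC → 500.5
  6.59 mC → 6.59
  4.067 mC → 4.067
  0.002506 C = 0.002506 × 10^3 mC = 2.506
Sum: 2.82 + 500.5 + 6.59 + 4.067 + 2.506 = 516.483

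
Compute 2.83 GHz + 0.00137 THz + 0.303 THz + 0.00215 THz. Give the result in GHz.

309.35 GHz

In GHz:
  2.83 GHz → 2.83
  0.00137 THz = 0.00137 × 10^3 GHz = 1.37
  0.303 THz = 0.303 × 10^3 GHz = 303
  0.00215 THz = 0.00215 × 10^3 GHz = 2.15
Sum: 2.83 + 1.37 + 303 + 2.15 = 309.35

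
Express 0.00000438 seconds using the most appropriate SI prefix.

= 4.38 × 10^-6 seconds; 10^-6 is micro.

4.38 microseconds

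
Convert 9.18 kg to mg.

9180000 mg

kilo = 10^3, milli = 10^-3; factor is 10^6.
9.18 × 10^6 = 9180000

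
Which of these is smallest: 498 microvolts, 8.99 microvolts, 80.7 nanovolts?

80.7 nanovolts

498 microvolts = 0.000498 volts
8.99 microvolts = 0.00000899 volts
80.7 nanovolts = 0.0000000807 volts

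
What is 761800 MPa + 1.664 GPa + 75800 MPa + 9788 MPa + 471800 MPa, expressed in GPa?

In GPa:
  761800 MPa = 761800e-3 GPa = 761.8
  1.664 GPa → 1.664
  75800 MPa = 75800e-3 GPa = 75.8
  9788 MPa = 9788e-3 GPa = 9.788
  471800 MPa = 471800e-3 GPa = 471.8
Sum: 761.8 + 1.664 + 75.8 + 9.788 + 471.8 = 1320.852

1320.852 GPa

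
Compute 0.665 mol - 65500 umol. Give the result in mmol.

In mmol:
  0.665 mol = 0.665e3 mmol = 665
  65500 umol = 65500e-3 mmol = 65.5
Difference: 665 - 65.5 = 599.5

599.5 mmol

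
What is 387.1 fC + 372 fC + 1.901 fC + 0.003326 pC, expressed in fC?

764.327 fC

In fC:
  387.1 fC → 387.1
  372 fC → 372
  1.901 fC → 1.901
  0.003326 pC = 0.003326 × 10³ fC = 3.326
Sum: 387.1 + 372 + 1.901 + 3.326 = 764.327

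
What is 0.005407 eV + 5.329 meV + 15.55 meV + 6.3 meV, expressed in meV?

In meV:
  0.005407 eV = 0.005407 × 10³ meV = 5.407
  5.329 meV → 5.329
  15.55 meV → 15.55
  6.3 meV → 6.3
Sum: 5.407 + 5.329 + 15.55 + 6.3 = 32.586

32.586 meV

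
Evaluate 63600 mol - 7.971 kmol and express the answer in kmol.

55.629 kmol

In kmol:
  63600 mol = 63600 × 10⁻³ kmol = 63.6
  7.971 kmol → 7.971
Difference: 63.6 - 7.971 = 55.629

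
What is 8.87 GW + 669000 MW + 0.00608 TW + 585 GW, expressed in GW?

In GW:
  8.87 GW → 8.87
  669000 MW = 669000e-3 GW = 669
  0.00608 TW = 0.00608e3 GW = 6.08
  585 GW → 585
Sum: 8.87 + 669 + 6.08 + 585 = 1268.95

1268.95 GW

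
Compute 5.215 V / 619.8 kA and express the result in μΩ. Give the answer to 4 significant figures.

(5.215) / (619.8e3) = 0.008414e-3 Ω

8.414 μΩ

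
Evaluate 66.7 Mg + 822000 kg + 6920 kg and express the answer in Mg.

895.62 Mg

In Mg:
  66.7 Mg → 66.7
  822000 kg = 822000e-3 Mg = 822
  6920 kg = 6920e-3 Mg = 6.92
Sum: 66.7 + 822 + 6.92 = 895.62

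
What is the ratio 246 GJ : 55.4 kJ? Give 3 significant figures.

4440000

(246 × 10⁹) / (55.4 × 10³) = 4.44 × 10⁶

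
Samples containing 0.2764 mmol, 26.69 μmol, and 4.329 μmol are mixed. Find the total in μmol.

In μmol:
  0.2764 mmol = 0.2764e3 μmol = 276.4
  26.69 μmol → 26.69
  4.329 μmol → 4.329
Sum: 276.4 + 26.69 + 4.329 = 307.419

307.419 μmol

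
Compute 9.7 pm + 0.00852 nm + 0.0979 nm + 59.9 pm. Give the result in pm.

176.02 pm

In pm:
  9.7 pm → 9.7
  0.00852 nm = 0.00852 × 10³ pm = 8.52
  0.0979 nm = 0.0979 × 10³ pm = 97.9
  59.9 pm → 59.9
Sum: 9.7 + 8.52 + 97.9 + 59.9 = 176.02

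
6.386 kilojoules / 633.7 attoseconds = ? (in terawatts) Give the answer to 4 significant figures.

10080000 terawatts

(6.386e3) / (633.7e-18) = 0.0100773e21 W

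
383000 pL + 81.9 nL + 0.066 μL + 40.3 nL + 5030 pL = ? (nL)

576.23 nL

In nL:
  383000 pL = 383000 × 10⁻³ nL = 383
  81.9 nL → 81.9
  0.066 μL = 0.066 × 10³ nL = 66
  40.3 nL → 40.3
  5030 pL = 5030 × 10⁻³ nL = 5.03
Sum: 383 + 81.9 + 66 + 40.3 + 5.03 = 576.23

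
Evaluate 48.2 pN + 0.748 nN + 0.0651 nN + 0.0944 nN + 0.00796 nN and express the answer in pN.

963.66 pN

In pN:
  48.2 pN → 48.2
  0.748 nN = 0.748e3 pN = 748
  0.0651 nN = 0.0651e3 pN = 65.1
  0.0944 nN = 0.0944e3 pN = 94.4
  0.00796 nN = 0.00796e3 pN = 7.96
Sum: 48.2 + 748 + 65.1 + 94.4 + 7.96 = 963.66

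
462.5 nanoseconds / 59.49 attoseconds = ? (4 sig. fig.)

7774000000

(462.5 × 10^-9) / (59.49 × 10^-18) = 7.7744 × 10^9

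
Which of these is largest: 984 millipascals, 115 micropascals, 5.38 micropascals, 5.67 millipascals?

984 millipascals = 0.984 pascals
115 micropascals = 0.000115 pascals
5.38 micropascals = 0.00000538 pascals
5.67 millipascals = 0.00567 pascals

984 millipascals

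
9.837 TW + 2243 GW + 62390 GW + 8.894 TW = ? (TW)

83.364 TW

In TW:
  9.837 TW → 9.837
  2243 GW = 2243 × 10^-3 TW = 2.243
  62390 GW = 62390 × 10^-3 TW = 62.39
  8.894 TW → 8.894
Sum: 9.837 + 2.243 + 62.39 + 8.894 = 83.364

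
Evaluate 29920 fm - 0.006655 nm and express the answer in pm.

23.265 pm

In pm:
  29920 fm = 29920 × 10^-3 pm = 29.92
  0.006655 nm = 0.006655 × 10^3 pm = 6.655
Difference: 29.92 - 6.655 = 23.265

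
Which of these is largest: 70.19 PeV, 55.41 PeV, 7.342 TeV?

70.19 PeV = 70190000000000000 eV
55.41 PeV = 55410000000000000 eV
7.342 TeV = 7342000000000 eV

70.19 PeV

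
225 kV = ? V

225000 V

kilo = 10^3, (no prefix) = 10^0; factor is 10^3.
225 × 10^3 = 225000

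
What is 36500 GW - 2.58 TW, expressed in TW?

33.92 TW

In TW:
  36500 GW = 36500e-3 TW = 36.5
  2.58 TW → 2.58
Difference: 36.5 - 2.58 = 33.92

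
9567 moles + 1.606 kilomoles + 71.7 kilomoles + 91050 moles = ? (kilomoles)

173.923 kilomoles

In kilomoles:
  9567 moles = 9567 × 10⁻³ kilomoles = 9.567
  1.606 kilomoles → 1.606
  71.7 kilomoles → 71.7
  91050 moles = 91050 × 10⁻³ kilomoles = 91.05
Sum: 9.567 + 1.606 + 71.7 + 91.05 = 173.923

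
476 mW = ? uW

milli = 1e-3, micro = 1e-6; factor is 1e3.
476 × 1e3 = 476000

476000 uW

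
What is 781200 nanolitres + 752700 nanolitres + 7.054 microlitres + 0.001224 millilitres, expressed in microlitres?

In microlitres:
  781200 nanolitres = 781200 × 10⁻³ microlitres = 781.2
  752700 nanolitres = 752700 × 10⁻³ microlitres = 752.7
  7.054 microlitres → 7.054
  0.001224 millilitres = 0.001224 × 10³ microlitres = 1.224
Sum: 781.2 + 752.7 + 7.054 + 1.224 = 1542.178

1542.178 microlitres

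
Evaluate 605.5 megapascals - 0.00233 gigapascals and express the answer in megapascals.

In megapascals:
  605.5 megapascals → 605.5
  0.00233 gigapascals = 0.00233 × 10^3 megapascals = 2.33
Difference: 605.5 - 2.33 = 603.17

603.17 megapascals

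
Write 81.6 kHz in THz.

0.0000000816 THz

kilo = 10³, tera = 10¹²; factor is 10⁻⁹.
81.6 × 10⁻⁹ = 0.0000000816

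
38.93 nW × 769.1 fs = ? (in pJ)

0.000000029941063 pJ

38.93e-9 × 769.1e-15 = 29941.063e-24 J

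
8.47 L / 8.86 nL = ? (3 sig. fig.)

(8.47) / (8.86 × 10⁻⁹) = 0.956 × 10⁹

956000000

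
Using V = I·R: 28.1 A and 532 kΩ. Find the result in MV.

14.9492 MV

28.1 × 532 × 10³ = 14949.2 × 10³ V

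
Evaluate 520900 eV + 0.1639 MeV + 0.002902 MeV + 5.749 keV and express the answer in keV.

In keV:
  520900 eV = 520900 × 10⁻³ keV = 520.9
  0.1639 MeV = 0.1639 × 10³ keV = 163.9
  0.002902 MeV = 0.002902 × 10³ keV = 2.902
  5.749 keV → 5.749
Sum: 520.9 + 163.9 + 2.902 + 5.749 = 693.451

693.451 keV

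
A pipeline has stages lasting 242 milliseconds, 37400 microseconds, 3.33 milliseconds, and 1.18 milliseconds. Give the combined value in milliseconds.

In milliseconds:
  242 milliseconds → 242
  37400 microseconds = 37400 × 10⁻³ milliseconds = 37.4
  3.33 milliseconds → 3.33
  1.18 milliseconds → 1.18
Sum: 242 + 37.4 + 3.33 + 1.18 = 283.91

283.91 milliseconds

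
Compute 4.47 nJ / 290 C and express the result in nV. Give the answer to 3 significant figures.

0.0154 nV

(4.47 × 10^-9) / (290) = 0.015414 × 10^-9 V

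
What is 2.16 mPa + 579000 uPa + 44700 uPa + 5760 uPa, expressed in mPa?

In mPa:
  2.16 mPa → 2.16
  579000 uPa = 579000e-3 mPa = 579
  44700 uPa = 44700e-3 mPa = 44.7
  5760 uPa = 5760e-3 mPa = 5.76
Sum: 2.16 + 579 + 44.7 + 5.76 = 631.62

631.62 mPa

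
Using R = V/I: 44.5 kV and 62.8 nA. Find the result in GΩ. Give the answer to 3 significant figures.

(44.5 × 10³) / (62.8 × 10⁻⁹) = 0.7086 × 10¹² Ω

709 GΩ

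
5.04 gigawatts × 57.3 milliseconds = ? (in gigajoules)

5.04 × 10^9 × 57.3 × 10^-3 = 288.792 × 10^6 J

0.288792 gigajoules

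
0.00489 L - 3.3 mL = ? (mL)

1.59 mL

In mL:
  0.00489 L = 0.00489 × 10^3 mL = 4.89
  3.3 mL → 3.3
Difference: 4.89 - 3.3 = 1.59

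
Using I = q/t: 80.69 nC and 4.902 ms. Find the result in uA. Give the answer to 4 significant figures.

(80.69e-9) / (4.902e-3) = 16.4606e-6 A

16.46 uA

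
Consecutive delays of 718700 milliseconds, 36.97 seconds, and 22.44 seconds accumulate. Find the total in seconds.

In seconds:
  718700 milliseconds = 718700e-3 seconds = 718.7
  36.97 seconds → 36.97
  22.44 seconds → 22.44
Sum: 718.7 + 36.97 + 22.44 = 778.11

778.11 seconds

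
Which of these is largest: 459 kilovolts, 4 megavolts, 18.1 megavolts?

459 kilovolts = 459000 volts
4 megavolts = 4000000 volts
18.1 megavolts = 18100000 volts

18.1 megavolts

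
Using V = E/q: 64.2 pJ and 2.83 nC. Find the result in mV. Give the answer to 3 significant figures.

22.7 mV

(64.2 × 10⁻¹²) / (2.83 × 10⁻⁹) = 22.686 × 10⁻³ V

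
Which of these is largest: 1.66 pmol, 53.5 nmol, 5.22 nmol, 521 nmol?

521 nmol

1.66 pmol = 0.00000000000166 mol
53.5 nmol = 0.0000000535 mol
5.22 nmol = 0.00000000522 mol
521 nmol = 0.000000521 mol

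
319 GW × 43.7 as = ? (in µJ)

13.9403 µJ

319e9 × 43.7e-18 = 13940.3e-9 J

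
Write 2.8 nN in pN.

nano = 10^-9, pico = 10^-12; factor is 10^3.
2.8 × 10^3 = 2800

2800 pN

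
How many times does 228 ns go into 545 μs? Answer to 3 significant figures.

(545 × 10⁻⁶) / (228 × 10⁻⁹) = 2.39 × 10³

2390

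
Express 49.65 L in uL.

(no prefix) = 1e0, micro = 1e-6; factor is 1e6.
49.65 × 1e6 = 49650000

49650000 uL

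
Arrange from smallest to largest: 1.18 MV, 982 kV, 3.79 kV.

3.79 kV < 982 kV < 1.18 MV

1.18 MV = 1180000 V
982 kV = 982000 V
3.79 kV = 3790 V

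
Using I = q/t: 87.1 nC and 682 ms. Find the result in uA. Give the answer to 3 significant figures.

(87.1e-9) / (682e-3) = 0.12771e-6 A

0.128 uA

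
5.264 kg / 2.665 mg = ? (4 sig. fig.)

1975000

(5.264 × 10^3) / (2.665 × 10^-3) = 1.9752 × 10^6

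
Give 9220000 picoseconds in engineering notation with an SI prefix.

= 9.22e-6 seconds; 1e-6 is micro.

9.22 microseconds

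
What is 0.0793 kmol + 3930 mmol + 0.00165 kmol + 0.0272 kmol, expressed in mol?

In mol:
  0.0793 kmol = 0.0793 × 10^3 mol = 79.3
  3930 mmol = 3930 × 10^-3 mol = 3.93
  0.00165 kmol = 0.00165 × 10^3 mol = 1.65
  0.0272 kmol = 0.0272 × 10^3 mol = 27.2
Sum: 79.3 + 3.93 + 1.65 + 27.2 = 112.08

112.08 mol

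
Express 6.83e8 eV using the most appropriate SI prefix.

683 MeV

= 683e6 eV; 1e6 is mega.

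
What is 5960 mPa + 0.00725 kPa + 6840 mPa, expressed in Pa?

In Pa:
  5960 mPa = 5960 × 10⁻³ Pa = 5.96
  0.00725 kPa = 0.00725 × 10³ Pa = 7.25
  6840 mPa = 6840 × 10⁻³ Pa = 6.84
Sum: 5.96 + 7.25 + 6.84 = 20.05

20.05 Pa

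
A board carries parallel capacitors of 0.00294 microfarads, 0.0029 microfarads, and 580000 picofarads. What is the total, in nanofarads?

In nanofarads:
  0.00294 microfarads = 0.00294 × 10^3 nanofarads = 2.94
  0.0029 microfarads = 0.0029 × 10^3 nanofarads = 2.9
  580000 picofarads = 580000 × 10^-3 nanofarads = 580
Sum: 2.94 + 2.9 + 580 = 585.84

585.84 nanofarads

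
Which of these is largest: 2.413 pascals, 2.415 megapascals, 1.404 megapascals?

2.413 pascals = 2.413 pascals
2.415 megapascals = 2415000 pascals
1.404 megapascals = 1404000 pascals

2.415 megapascals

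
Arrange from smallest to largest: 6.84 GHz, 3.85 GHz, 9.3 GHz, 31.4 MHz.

6.84 GHz = 6840000000 Hz
3.85 GHz = 3850000000 Hz
9.3 GHz = 9300000000 Hz
31.4 MHz = 31400000 Hz

31.4 MHz < 3.85 GHz < 6.84 GHz < 9.3 GHz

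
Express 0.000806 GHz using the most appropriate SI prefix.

806 kHz

= 806 × 10^3 Hz; 10^3 is kilo.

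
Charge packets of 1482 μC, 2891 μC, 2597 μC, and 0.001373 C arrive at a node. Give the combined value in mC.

8.343 mC

In mC:
  1482 μC = 1482 × 10^-3 mC = 1.482
  2891 μC = 2891 × 10^-3 mC = 2.891
  2597 μC = 2597 × 10^-3 mC = 2.597
  0.001373 C = 0.001373 × 10^3 mC = 1.373
Sum: 1.482 + 2.891 + 2.597 + 1.373 = 8.343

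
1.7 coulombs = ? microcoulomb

(no prefix) = 1e0, micro = 1e-6; factor is 1e6.
1.7 × 1e6 = 1700000

1700000 microcoulombs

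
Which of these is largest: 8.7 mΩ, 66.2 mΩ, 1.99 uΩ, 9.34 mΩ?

66.2 mΩ

8.7 mΩ = 0.0087 Ω
66.2 mΩ = 0.0662 Ω
1.99 uΩ = 0.00000199 Ω
9.34 mΩ = 0.00934 Ω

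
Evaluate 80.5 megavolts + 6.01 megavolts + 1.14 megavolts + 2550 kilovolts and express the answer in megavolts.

90.2 megavolts

In megavolts:
  80.5 megavolts → 80.5
  6.01 megavolts → 6.01
  1.14 megavolts → 1.14
  2550 kilovolts = 2550 × 10^-3 megavolts = 2.55
Sum: 80.5 + 6.01 + 1.14 + 2.55 = 90.2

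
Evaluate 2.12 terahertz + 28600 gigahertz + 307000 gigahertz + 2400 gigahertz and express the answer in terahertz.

In terahertz:
  2.12 terahertz → 2.12
  28600 gigahertz = 28600 × 10^-3 terahertz = 28.6
  307000 gigahertz = 307000 × 10^-3 terahertz = 307
  2400 gigahertz = 2400 × 10^-3 terahertz = 2.4
Sum: 2.12 + 28.6 + 307 + 2.4 = 340.12

340.12 terahertz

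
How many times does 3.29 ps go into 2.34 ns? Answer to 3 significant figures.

711

(2.34 × 10^-9) / (3.29 × 10^-12) = 0.7112 × 10^3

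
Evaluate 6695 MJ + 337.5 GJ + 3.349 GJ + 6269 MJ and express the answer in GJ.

In GJ:
  6695 MJ = 6695 × 10^-3 GJ = 6.695
  337.5 GJ → 337.5
  3.349 GJ → 3.349
  6269 MJ = 6269 × 10^-3 GJ = 6.269
Sum: 6.695 + 337.5 + 3.349 + 6.269 = 353.813

353.813 GJ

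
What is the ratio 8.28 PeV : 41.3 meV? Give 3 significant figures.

200000000000000000

(8.28e15) / (41.3e-3) = 0.2005e18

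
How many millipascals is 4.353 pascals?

4353 millipascals

(no prefix) = 10^0, milli = 10^-3; factor is 10^3.
4.353 × 10^3 = 4353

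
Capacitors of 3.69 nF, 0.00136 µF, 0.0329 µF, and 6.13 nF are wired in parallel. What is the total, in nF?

44.08 nF

In nF:
  3.69 nF → 3.69
  0.00136 µF = 0.00136 × 10^3 nF = 1.36
  0.0329 µF = 0.0329 × 10^3 nF = 32.9
  6.13 nF → 6.13
Sum: 3.69 + 1.36 + 32.9 + 6.13 = 44.08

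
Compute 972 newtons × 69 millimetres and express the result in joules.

67.068 joules

972 × 69 × 10^-3 = 67068 × 10^-3 J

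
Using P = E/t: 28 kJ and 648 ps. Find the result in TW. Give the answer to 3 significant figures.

(28 × 10³) / (648 × 10⁻¹²) = 0.04321 × 10¹⁵ W

43.2 TW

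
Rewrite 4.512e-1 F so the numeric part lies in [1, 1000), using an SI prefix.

= 451.2e-3 F; 1e-3 is milli.

451.2 mF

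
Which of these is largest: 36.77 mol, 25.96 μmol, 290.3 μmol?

36.77 mol = 36.77 mol
25.96 μmol = 0.00002596 mol
290.3 μmol = 0.0002903 mol

36.77 mol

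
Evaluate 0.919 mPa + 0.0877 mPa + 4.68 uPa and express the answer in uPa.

In uPa:
  0.919 mPa = 0.919 × 10^3 uPa = 919
  0.0877 mPa = 0.0877 × 10^3 uPa = 87.7
  4.68 uPa → 4.68
Sum: 919 + 87.7 + 4.68 = 1011.38

1011.38 uPa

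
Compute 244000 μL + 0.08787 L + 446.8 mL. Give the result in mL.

778.67 mL

In mL:
  244000 μL = 244000e-3 mL = 244
  0.08787 L = 0.08787e3 mL = 87.87
  446.8 mL → 446.8
Sum: 244 + 87.87 + 446.8 = 778.67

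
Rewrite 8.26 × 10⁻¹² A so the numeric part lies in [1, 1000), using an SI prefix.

= 8.26 × 10⁻¹² A; 10⁻¹² is pico.

8.26 pA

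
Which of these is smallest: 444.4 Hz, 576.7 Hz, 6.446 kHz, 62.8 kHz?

444.4 Hz = 444.4 Hz
576.7 Hz = 576.7 Hz
6.446 kHz = 6446 Hz
62.8 kHz = 62800 Hz

444.4 Hz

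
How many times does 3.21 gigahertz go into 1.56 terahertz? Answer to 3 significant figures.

(1.56 × 10^12) / (3.21 × 10^9) = 0.486 × 10^3

486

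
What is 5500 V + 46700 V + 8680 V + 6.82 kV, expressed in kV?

67.7 kV

In kV:
  5500 V = 5500 × 10^-3 kV = 5.5
  46700 V = 46700 × 10^-3 kV = 46.7
  8680 V = 8680 × 10^-3 kV = 8.68
  6.82 kV → 6.82
Sum: 5.5 + 46.7 + 8.68 + 6.82 = 67.7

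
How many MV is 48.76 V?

0.00004876 MV

(no prefix) = 10⁰, mega = 10⁶; factor is 10⁻⁶.
48.76 × 10⁻⁶ = 0.00004876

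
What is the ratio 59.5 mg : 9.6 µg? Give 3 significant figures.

6200

(59.5 × 10⁻³) / (9.6 × 10⁻⁶) = 6.198 × 10³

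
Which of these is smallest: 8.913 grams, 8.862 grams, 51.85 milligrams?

51.85 milligrams

8.913 grams = 8.913 grams
8.862 grams = 8.862 grams
51.85 milligrams = 0.05185 grams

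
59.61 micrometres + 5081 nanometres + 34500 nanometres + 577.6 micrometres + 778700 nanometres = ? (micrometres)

1455.491 micrometres

In micrometres:
  59.61 micrometres → 59.61
  5081 nanometres = 5081 × 10^-3 micrometres = 5.081
  34500 nanometres = 34500 × 10^-3 micrometres = 34.5
  577.6 micrometres → 577.6
  778700 nanometres = 778700 × 10^-3 micrometres = 778.7
Sum: 59.61 + 5.081 + 34.5 + 577.6 + 778.7 = 1455.491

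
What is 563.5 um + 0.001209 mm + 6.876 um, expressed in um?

571.585 um

In um:
  563.5 um → 563.5
  0.001209 mm = 0.001209 × 10³ um = 1.209
  6.876 um → 6.876
Sum: 563.5 + 1.209 + 6.876 = 571.585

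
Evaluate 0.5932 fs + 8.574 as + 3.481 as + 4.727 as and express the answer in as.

In as:
  0.5932 fs = 0.5932 × 10³ as = 593.2
  8.574 as → 8.574
  3.481 as → 3.481
  4.727 as → 4.727
Sum: 593.2 + 8.574 + 3.481 + 4.727 = 609.982

609.982 as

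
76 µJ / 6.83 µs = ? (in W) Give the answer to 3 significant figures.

(76 × 10⁻⁶) / (6.83 × 10⁻⁶) = 11.127 W

11.1 W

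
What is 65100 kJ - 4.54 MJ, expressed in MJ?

60.56 MJ

In MJ:
  65100 kJ = 65100e-3 MJ = 65.1
  4.54 MJ → 4.54
Difference: 65.1 - 4.54 = 60.56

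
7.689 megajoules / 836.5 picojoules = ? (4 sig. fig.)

9192000000000000

(7.689 × 10⁶) / (836.5 × 10⁻¹²) = 0.0091919 × 10¹⁸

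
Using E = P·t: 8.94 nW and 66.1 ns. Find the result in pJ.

8.94e-9 × 66.1e-9 = 590.934e-18 J

0.000590934 pJ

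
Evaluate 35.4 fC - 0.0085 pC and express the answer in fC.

26.9 fC

In fC:
  35.4 fC → 35.4
  0.0085 pC = 0.0085 × 10^3 fC = 8.5
Difference: 35.4 - 8.5 = 26.9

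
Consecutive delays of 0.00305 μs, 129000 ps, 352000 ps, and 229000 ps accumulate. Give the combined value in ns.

713.05 ns

In ns:
  0.00305 μs = 0.00305 × 10^3 ns = 3.05
  129000 ps = 129000 × 10^-3 ns = 129
  352000 ps = 352000 × 10^-3 ns = 352
  229000 ps = 229000 × 10^-3 ns = 229
Sum: 3.05 + 129 + 352 + 229 = 713.05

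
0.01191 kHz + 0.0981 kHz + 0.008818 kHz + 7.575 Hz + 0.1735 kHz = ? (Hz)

In Hz:
  0.01191 kHz = 0.01191 × 10³ Hz = 11.91
  0.0981 kHz = 0.0981 × 10³ Hz = 98.1
  0.008818 kHz = 0.008818 × 10³ Hz = 8.818
  7.575 Hz → 7.575
  0.1735 kHz = 0.1735 × 10³ Hz = 173.5
Sum: 11.91 + 98.1 + 8.818 + 7.575 + 173.5 = 299.903

299.903 Hz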